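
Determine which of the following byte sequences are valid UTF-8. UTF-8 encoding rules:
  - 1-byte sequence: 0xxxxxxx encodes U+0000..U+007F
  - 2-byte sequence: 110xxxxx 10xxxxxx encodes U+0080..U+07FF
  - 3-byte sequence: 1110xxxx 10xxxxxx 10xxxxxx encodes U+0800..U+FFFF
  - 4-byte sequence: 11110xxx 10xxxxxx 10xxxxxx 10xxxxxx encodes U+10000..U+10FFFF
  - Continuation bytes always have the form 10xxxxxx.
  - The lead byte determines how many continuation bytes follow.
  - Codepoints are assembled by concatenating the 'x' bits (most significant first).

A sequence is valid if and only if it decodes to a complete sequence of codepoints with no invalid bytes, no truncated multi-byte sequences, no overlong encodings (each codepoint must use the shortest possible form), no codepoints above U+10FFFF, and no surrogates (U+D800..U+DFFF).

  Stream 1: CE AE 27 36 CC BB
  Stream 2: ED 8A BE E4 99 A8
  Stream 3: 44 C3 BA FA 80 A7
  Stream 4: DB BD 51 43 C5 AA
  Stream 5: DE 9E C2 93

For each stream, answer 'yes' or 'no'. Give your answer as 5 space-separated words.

Stream 1: decodes cleanly. VALID
Stream 2: decodes cleanly. VALID
Stream 3: error at byte offset 3. INVALID
Stream 4: decodes cleanly. VALID
Stream 5: decodes cleanly. VALID

Answer: yes yes no yes yes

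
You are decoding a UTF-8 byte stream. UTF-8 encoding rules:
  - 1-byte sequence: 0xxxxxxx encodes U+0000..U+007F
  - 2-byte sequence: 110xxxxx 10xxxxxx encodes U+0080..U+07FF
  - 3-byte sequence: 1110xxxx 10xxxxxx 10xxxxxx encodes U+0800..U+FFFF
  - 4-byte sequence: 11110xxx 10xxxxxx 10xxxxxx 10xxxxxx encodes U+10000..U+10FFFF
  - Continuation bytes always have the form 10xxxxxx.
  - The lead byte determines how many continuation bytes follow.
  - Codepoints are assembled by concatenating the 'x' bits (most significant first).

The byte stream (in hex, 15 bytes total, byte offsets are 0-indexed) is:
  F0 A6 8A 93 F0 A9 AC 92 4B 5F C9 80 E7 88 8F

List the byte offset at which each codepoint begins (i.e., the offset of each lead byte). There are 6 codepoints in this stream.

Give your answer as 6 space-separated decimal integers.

Answer: 0 4 8 9 10 12

Derivation:
Byte[0]=F0: 4-byte lead, need 3 cont bytes. acc=0x0
Byte[1]=A6: continuation. acc=(acc<<6)|0x26=0x26
Byte[2]=8A: continuation. acc=(acc<<6)|0x0A=0x98A
Byte[3]=93: continuation. acc=(acc<<6)|0x13=0x26293
Completed: cp=U+26293 (starts at byte 0)
Byte[4]=F0: 4-byte lead, need 3 cont bytes. acc=0x0
Byte[5]=A9: continuation. acc=(acc<<6)|0x29=0x29
Byte[6]=AC: continuation. acc=(acc<<6)|0x2C=0xA6C
Byte[7]=92: continuation. acc=(acc<<6)|0x12=0x29B12
Completed: cp=U+29B12 (starts at byte 4)
Byte[8]=4B: 1-byte ASCII. cp=U+004B
Byte[9]=5F: 1-byte ASCII. cp=U+005F
Byte[10]=C9: 2-byte lead, need 1 cont bytes. acc=0x9
Byte[11]=80: continuation. acc=(acc<<6)|0x00=0x240
Completed: cp=U+0240 (starts at byte 10)
Byte[12]=E7: 3-byte lead, need 2 cont bytes. acc=0x7
Byte[13]=88: continuation. acc=(acc<<6)|0x08=0x1C8
Byte[14]=8F: continuation. acc=(acc<<6)|0x0F=0x720F
Completed: cp=U+720F (starts at byte 12)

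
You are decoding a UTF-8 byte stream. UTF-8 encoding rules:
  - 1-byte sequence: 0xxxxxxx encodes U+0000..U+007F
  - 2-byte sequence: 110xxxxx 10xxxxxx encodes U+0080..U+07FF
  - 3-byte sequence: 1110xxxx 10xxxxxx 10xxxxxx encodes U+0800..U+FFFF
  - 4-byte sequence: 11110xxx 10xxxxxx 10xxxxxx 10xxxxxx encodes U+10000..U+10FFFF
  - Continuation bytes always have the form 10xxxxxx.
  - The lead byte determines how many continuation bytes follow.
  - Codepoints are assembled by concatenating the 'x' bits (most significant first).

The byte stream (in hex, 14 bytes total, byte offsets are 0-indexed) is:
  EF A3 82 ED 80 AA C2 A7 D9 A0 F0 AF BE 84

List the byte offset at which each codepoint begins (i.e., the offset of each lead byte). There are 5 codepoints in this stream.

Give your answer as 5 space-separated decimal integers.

Byte[0]=EF: 3-byte lead, need 2 cont bytes. acc=0xF
Byte[1]=A3: continuation. acc=(acc<<6)|0x23=0x3E3
Byte[2]=82: continuation. acc=(acc<<6)|0x02=0xF8C2
Completed: cp=U+F8C2 (starts at byte 0)
Byte[3]=ED: 3-byte lead, need 2 cont bytes. acc=0xD
Byte[4]=80: continuation. acc=(acc<<6)|0x00=0x340
Byte[5]=AA: continuation. acc=(acc<<6)|0x2A=0xD02A
Completed: cp=U+D02A (starts at byte 3)
Byte[6]=C2: 2-byte lead, need 1 cont bytes. acc=0x2
Byte[7]=A7: continuation. acc=(acc<<6)|0x27=0xA7
Completed: cp=U+00A7 (starts at byte 6)
Byte[8]=D9: 2-byte lead, need 1 cont bytes. acc=0x19
Byte[9]=A0: continuation. acc=(acc<<6)|0x20=0x660
Completed: cp=U+0660 (starts at byte 8)
Byte[10]=F0: 4-byte lead, need 3 cont bytes. acc=0x0
Byte[11]=AF: continuation. acc=(acc<<6)|0x2F=0x2F
Byte[12]=BE: continuation. acc=(acc<<6)|0x3E=0xBFE
Byte[13]=84: continuation. acc=(acc<<6)|0x04=0x2FF84
Completed: cp=U+2FF84 (starts at byte 10)

Answer: 0 3 6 8 10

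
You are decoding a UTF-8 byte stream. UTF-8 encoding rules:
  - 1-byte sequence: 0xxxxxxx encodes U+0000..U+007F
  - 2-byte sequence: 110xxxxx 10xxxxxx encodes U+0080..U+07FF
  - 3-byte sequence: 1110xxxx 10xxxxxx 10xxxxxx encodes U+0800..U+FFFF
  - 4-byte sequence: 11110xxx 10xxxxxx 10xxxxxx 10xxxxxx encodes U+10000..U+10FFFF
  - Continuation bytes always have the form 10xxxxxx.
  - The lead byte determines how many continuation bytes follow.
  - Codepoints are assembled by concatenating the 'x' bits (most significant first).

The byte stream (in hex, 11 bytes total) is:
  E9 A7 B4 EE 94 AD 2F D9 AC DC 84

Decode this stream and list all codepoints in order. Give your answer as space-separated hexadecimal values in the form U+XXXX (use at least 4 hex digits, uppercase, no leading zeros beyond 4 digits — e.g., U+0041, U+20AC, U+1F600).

Byte[0]=E9: 3-byte lead, need 2 cont bytes. acc=0x9
Byte[1]=A7: continuation. acc=(acc<<6)|0x27=0x267
Byte[2]=B4: continuation. acc=(acc<<6)|0x34=0x99F4
Completed: cp=U+99F4 (starts at byte 0)
Byte[3]=EE: 3-byte lead, need 2 cont bytes. acc=0xE
Byte[4]=94: continuation. acc=(acc<<6)|0x14=0x394
Byte[5]=AD: continuation. acc=(acc<<6)|0x2D=0xE52D
Completed: cp=U+E52D (starts at byte 3)
Byte[6]=2F: 1-byte ASCII. cp=U+002F
Byte[7]=D9: 2-byte lead, need 1 cont bytes. acc=0x19
Byte[8]=AC: continuation. acc=(acc<<6)|0x2C=0x66C
Completed: cp=U+066C (starts at byte 7)
Byte[9]=DC: 2-byte lead, need 1 cont bytes. acc=0x1C
Byte[10]=84: continuation. acc=(acc<<6)|0x04=0x704
Completed: cp=U+0704 (starts at byte 9)

Answer: U+99F4 U+E52D U+002F U+066C U+0704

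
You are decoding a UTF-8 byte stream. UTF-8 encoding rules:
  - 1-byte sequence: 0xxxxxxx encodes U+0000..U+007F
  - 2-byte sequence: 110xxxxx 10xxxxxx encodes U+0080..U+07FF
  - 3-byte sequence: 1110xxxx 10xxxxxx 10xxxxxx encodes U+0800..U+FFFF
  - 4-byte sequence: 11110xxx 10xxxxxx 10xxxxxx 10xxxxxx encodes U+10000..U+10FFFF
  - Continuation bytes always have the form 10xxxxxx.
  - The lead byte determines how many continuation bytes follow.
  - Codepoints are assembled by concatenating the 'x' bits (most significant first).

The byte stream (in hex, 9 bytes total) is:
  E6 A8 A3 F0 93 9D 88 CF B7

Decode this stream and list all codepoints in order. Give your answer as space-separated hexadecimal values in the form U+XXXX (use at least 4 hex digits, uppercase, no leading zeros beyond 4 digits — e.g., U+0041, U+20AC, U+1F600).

Byte[0]=E6: 3-byte lead, need 2 cont bytes. acc=0x6
Byte[1]=A8: continuation. acc=(acc<<6)|0x28=0x1A8
Byte[2]=A3: continuation. acc=(acc<<6)|0x23=0x6A23
Completed: cp=U+6A23 (starts at byte 0)
Byte[3]=F0: 4-byte lead, need 3 cont bytes. acc=0x0
Byte[4]=93: continuation. acc=(acc<<6)|0x13=0x13
Byte[5]=9D: continuation. acc=(acc<<6)|0x1D=0x4DD
Byte[6]=88: continuation. acc=(acc<<6)|0x08=0x13748
Completed: cp=U+13748 (starts at byte 3)
Byte[7]=CF: 2-byte lead, need 1 cont bytes. acc=0xF
Byte[8]=B7: continuation. acc=(acc<<6)|0x37=0x3F7
Completed: cp=U+03F7 (starts at byte 7)

Answer: U+6A23 U+13748 U+03F7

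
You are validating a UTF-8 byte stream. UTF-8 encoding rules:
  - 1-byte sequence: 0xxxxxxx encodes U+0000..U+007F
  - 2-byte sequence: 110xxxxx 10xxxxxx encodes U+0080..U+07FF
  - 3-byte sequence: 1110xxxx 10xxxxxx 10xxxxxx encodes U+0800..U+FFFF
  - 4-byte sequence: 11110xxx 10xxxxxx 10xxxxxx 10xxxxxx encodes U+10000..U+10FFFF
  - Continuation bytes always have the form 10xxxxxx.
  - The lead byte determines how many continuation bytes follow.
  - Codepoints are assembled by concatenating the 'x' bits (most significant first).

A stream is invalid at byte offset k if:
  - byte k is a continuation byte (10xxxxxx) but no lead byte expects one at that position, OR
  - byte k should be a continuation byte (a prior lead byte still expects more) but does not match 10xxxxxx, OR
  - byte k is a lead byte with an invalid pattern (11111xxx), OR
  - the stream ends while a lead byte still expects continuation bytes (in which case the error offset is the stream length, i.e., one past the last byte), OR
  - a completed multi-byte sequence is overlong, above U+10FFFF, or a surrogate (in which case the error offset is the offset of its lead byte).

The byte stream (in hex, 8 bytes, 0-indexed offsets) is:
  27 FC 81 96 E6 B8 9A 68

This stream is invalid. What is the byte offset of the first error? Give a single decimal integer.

Byte[0]=27: 1-byte ASCII. cp=U+0027
Byte[1]=FC: INVALID lead byte (not 0xxx/110x/1110/11110)

Answer: 1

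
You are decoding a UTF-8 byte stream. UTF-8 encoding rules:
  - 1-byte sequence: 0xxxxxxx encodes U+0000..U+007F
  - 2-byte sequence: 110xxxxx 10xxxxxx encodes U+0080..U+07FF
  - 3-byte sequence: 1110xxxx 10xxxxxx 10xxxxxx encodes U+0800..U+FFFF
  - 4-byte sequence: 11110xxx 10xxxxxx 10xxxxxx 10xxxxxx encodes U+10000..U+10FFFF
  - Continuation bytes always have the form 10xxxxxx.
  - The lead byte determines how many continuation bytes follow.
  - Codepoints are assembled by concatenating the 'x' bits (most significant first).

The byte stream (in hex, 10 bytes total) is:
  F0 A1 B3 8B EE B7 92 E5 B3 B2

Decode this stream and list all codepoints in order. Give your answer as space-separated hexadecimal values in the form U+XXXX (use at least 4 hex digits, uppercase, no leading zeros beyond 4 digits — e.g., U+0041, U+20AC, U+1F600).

Answer: U+21CCB U+EDD2 U+5CF2

Derivation:
Byte[0]=F0: 4-byte lead, need 3 cont bytes. acc=0x0
Byte[1]=A1: continuation. acc=(acc<<6)|0x21=0x21
Byte[2]=B3: continuation. acc=(acc<<6)|0x33=0x873
Byte[3]=8B: continuation. acc=(acc<<6)|0x0B=0x21CCB
Completed: cp=U+21CCB (starts at byte 0)
Byte[4]=EE: 3-byte lead, need 2 cont bytes. acc=0xE
Byte[5]=B7: continuation. acc=(acc<<6)|0x37=0x3B7
Byte[6]=92: continuation. acc=(acc<<6)|0x12=0xEDD2
Completed: cp=U+EDD2 (starts at byte 4)
Byte[7]=E5: 3-byte lead, need 2 cont bytes. acc=0x5
Byte[8]=B3: continuation. acc=(acc<<6)|0x33=0x173
Byte[9]=B2: continuation. acc=(acc<<6)|0x32=0x5CF2
Completed: cp=U+5CF2 (starts at byte 7)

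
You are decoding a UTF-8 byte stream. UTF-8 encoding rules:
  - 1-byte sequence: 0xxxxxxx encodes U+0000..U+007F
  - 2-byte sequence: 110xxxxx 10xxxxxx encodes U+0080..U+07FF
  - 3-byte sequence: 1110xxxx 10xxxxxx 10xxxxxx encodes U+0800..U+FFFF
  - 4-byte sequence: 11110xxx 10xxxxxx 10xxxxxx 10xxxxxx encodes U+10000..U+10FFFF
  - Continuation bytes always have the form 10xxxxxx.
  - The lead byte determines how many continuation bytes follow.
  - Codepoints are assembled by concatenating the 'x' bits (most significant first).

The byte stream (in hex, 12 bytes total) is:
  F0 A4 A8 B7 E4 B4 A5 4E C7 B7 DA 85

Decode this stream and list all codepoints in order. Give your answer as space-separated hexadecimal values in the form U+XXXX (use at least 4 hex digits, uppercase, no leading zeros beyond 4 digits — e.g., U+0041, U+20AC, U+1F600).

Answer: U+24A37 U+4D25 U+004E U+01F7 U+0685

Derivation:
Byte[0]=F0: 4-byte lead, need 3 cont bytes. acc=0x0
Byte[1]=A4: continuation. acc=(acc<<6)|0x24=0x24
Byte[2]=A8: continuation. acc=(acc<<6)|0x28=0x928
Byte[3]=B7: continuation. acc=(acc<<6)|0x37=0x24A37
Completed: cp=U+24A37 (starts at byte 0)
Byte[4]=E4: 3-byte lead, need 2 cont bytes. acc=0x4
Byte[5]=B4: continuation. acc=(acc<<6)|0x34=0x134
Byte[6]=A5: continuation. acc=(acc<<6)|0x25=0x4D25
Completed: cp=U+4D25 (starts at byte 4)
Byte[7]=4E: 1-byte ASCII. cp=U+004E
Byte[8]=C7: 2-byte lead, need 1 cont bytes. acc=0x7
Byte[9]=B7: continuation. acc=(acc<<6)|0x37=0x1F7
Completed: cp=U+01F7 (starts at byte 8)
Byte[10]=DA: 2-byte lead, need 1 cont bytes. acc=0x1A
Byte[11]=85: continuation. acc=(acc<<6)|0x05=0x685
Completed: cp=U+0685 (starts at byte 10)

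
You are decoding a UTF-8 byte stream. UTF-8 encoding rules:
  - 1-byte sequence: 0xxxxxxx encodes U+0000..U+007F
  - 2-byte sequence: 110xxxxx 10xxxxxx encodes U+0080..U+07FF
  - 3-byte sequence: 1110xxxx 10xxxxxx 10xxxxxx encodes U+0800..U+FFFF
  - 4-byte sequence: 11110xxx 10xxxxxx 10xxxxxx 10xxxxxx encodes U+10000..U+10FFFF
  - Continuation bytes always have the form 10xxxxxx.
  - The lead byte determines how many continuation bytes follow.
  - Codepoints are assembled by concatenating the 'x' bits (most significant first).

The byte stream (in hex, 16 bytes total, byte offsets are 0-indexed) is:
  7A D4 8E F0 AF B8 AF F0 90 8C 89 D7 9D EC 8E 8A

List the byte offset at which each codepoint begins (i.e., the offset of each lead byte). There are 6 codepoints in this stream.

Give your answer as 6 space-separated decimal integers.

Byte[0]=7A: 1-byte ASCII. cp=U+007A
Byte[1]=D4: 2-byte lead, need 1 cont bytes. acc=0x14
Byte[2]=8E: continuation. acc=(acc<<6)|0x0E=0x50E
Completed: cp=U+050E (starts at byte 1)
Byte[3]=F0: 4-byte lead, need 3 cont bytes. acc=0x0
Byte[4]=AF: continuation. acc=(acc<<6)|0x2F=0x2F
Byte[5]=B8: continuation. acc=(acc<<6)|0x38=0xBF8
Byte[6]=AF: continuation. acc=(acc<<6)|0x2F=0x2FE2F
Completed: cp=U+2FE2F (starts at byte 3)
Byte[7]=F0: 4-byte lead, need 3 cont bytes. acc=0x0
Byte[8]=90: continuation. acc=(acc<<6)|0x10=0x10
Byte[9]=8C: continuation. acc=(acc<<6)|0x0C=0x40C
Byte[10]=89: continuation. acc=(acc<<6)|0x09=0x10309
Completed: cp=U+10309 (starts at byte 7)
Byte[11]=D7: 2-byte lead, need 1 cont bytes. acc=0x17
Byte[12]=9D: continuation. acc=(acc<<6)|0x1D=0x5DD
Completed: cp=U+05DD (starts at byte 11)
Byte[13]=EC: 3-byte lead, need 2 cont bytes. acc=0xC
Byte[14]=8E: continuation. acc=(acc<<6)|0x0E=0x30E
Byte[15]=8A: continuation. acc=(acc<<6)|0x0A=0xC38A
Completed: cp=U+C38A (starts at byte 13)

Answer: 0 1 3 7 11 13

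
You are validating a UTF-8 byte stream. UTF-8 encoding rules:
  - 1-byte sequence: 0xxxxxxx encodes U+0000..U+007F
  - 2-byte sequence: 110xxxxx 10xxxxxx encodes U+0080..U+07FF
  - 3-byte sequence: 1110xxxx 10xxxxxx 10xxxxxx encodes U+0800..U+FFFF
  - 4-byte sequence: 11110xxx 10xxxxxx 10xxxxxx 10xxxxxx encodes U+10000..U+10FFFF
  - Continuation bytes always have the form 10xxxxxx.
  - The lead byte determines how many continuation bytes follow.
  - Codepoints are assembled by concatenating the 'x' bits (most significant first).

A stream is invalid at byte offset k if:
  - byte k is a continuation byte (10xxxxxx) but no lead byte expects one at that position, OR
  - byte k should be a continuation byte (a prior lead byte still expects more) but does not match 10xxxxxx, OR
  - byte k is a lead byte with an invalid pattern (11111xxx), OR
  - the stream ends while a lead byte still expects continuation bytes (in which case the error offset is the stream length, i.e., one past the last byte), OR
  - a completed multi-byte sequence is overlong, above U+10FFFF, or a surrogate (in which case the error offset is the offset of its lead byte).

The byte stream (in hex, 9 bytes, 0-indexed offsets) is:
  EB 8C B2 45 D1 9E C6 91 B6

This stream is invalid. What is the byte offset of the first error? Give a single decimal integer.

Byte[0]=EB: 3-byte lead, need 2 cont bytes. acc=0xB
Byte[1]=8C: continuation. acc=(acc<<6)|0x0C=0x2CC
Byte[2]=B2: continuation. acc=(acc<<6)|0x32=0xB332
Completed: cp=U+B332 (starts at byte 0)
Byte[3]=45: 1-byte ASCII. cp=U+0045
Byte[4]=D1: 2-byte lead, need 1 cont bytes. acc=0x11
Byte[5]=9E: continuation. acc=(acc<<6)|0x1E=0x45E
Completed: cp=U+045E (starts at byte 4)
Byte[6]=C6: 2-byte lead, need 1 cont bytes. acc=0x6
Byte[7]=91: continuation. acc=(acc<<6)|0x11=0x191
Completed: cp=U+0191 (starts at byte 6)
Byte[8]=B6: INVALID lead byte (not 0xxx/110x/1110/11110)

Answer: 8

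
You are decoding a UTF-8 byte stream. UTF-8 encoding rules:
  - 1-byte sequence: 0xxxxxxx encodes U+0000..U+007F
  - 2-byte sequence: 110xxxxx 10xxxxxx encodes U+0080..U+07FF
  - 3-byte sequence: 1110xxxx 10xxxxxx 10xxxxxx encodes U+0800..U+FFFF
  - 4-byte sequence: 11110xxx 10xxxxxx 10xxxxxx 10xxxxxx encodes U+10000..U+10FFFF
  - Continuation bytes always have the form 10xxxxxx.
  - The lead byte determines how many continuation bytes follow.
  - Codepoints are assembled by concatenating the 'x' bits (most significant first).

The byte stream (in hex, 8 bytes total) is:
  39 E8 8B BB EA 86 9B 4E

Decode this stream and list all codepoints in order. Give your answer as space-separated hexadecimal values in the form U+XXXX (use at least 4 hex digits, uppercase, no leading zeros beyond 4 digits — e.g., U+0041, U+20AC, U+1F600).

Answer: U+0039 U+82FB U+A19B U+004E

Derivation:
Byte[0]=39: 1-byte ASCII. cp=U+0039
Byte[1]=E8: 3-byte lead, need 2 cont bytes. acc=0x8
Byte[2]=8B: continuation. acc=(acc<<6)|0x0B=0x20B
Byte[3]=BB: continuation. acc=(acc<<6)|0x3B=0x82FB
Completed: cp=U+82FB (starts at byte 1)
Byte[4]=EA: 3-byte lead, need 2 cont bytes. acc=0xA
Byte[5]=86: continuation. acc=(acc<<6)|0x06=0x286
Byte[6]=9B: continuation. acc=(acc<<6)|0x1B=0xA19B
Completed: cp=U+A19B (starts at byte 4)
Byte[7]=4E: 1-byte ASCII. cp=U+004E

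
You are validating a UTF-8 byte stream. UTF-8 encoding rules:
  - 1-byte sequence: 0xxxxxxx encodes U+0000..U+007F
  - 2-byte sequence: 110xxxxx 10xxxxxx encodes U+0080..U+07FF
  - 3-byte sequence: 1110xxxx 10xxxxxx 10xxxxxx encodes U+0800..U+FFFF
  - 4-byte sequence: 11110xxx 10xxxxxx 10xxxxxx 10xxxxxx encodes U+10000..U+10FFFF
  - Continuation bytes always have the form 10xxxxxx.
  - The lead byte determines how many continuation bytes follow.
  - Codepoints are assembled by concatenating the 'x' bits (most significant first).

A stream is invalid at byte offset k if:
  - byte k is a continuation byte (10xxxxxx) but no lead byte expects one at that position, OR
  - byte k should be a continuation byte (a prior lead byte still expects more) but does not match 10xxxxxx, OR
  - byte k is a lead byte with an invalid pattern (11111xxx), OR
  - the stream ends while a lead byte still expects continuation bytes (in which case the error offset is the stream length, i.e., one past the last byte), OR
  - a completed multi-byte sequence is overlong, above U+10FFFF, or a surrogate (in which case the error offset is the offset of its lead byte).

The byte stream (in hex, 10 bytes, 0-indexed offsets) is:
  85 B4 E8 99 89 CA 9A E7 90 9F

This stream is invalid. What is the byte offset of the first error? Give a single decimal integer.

Answer: 0

Derivation:
Byte[0]=85: INVALID lead byte (not 0xxx/110x/1110/11110)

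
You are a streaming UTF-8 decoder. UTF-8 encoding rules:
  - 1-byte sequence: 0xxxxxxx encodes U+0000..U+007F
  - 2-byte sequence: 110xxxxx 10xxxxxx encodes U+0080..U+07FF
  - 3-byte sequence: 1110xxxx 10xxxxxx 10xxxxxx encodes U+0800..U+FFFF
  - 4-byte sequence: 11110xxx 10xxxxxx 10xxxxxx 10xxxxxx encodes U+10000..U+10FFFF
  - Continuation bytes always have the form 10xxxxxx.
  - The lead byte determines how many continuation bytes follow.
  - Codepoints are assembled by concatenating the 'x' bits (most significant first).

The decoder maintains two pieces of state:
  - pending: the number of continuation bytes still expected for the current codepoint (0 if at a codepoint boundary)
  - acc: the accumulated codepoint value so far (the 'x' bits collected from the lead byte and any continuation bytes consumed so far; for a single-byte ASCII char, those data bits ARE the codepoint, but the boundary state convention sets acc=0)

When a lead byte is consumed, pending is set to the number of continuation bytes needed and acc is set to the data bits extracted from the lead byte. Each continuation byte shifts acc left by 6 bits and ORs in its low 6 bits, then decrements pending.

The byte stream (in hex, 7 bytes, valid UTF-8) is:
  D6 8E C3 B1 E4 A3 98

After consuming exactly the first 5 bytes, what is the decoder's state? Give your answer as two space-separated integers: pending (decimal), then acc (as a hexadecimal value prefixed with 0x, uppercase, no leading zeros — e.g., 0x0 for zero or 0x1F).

Byte[0]=D6: 2-byte lead. pending=1, acc=0x16
Byte[1]=8E: continuation. acc=(acc<<6)|0x0E=0x58E, pending=0
Byte[2]=C3: 2-byte lead. pending=1, acc=0x3
Byte[3]=B1: continuation. acc=(acc<<6)|0x31=0xF1, pending=0
Byte[4]=E4: 3-byte lead. pending=2, acc=0x4

Answer: 2 0x4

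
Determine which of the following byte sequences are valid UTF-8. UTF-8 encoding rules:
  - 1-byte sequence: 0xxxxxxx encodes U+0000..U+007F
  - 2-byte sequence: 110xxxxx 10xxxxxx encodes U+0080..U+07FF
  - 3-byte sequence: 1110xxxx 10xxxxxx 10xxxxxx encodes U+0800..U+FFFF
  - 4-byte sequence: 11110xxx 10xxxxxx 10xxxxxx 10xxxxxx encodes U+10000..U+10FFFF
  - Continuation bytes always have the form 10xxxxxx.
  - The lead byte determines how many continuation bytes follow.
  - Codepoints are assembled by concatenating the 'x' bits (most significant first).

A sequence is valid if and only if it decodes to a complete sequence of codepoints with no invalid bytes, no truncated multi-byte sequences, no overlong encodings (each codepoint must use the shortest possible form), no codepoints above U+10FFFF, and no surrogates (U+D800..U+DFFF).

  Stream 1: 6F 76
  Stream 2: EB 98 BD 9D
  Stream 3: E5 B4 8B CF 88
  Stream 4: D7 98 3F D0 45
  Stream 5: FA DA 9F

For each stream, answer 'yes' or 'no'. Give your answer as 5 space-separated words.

Answer: yes no yes no no

Derivation:
Stream 1: decodes cleanly. VALID
Stream 2: error at byte offset 3. INVALID
Stream 3: decodes cleanly. VALID
Stream 4: error at byte offset 4. INVALID
Stream 5: error at byte offset 0. INVALID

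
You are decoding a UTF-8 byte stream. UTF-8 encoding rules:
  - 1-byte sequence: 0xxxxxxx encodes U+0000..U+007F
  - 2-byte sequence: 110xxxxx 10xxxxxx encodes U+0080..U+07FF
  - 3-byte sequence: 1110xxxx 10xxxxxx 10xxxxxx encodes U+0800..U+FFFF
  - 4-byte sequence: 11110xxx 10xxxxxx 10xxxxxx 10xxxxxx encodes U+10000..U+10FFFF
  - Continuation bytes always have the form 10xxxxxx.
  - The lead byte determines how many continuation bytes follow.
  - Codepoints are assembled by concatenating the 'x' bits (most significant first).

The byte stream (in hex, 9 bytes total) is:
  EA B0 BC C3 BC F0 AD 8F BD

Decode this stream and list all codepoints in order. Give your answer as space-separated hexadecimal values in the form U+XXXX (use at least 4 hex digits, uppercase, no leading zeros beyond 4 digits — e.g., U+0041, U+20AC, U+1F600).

Answer: U+AC3C U+00FC U+2D3FD

Derivation:
Byte[0]=EA: 3-byte lead, need 2 cont bytes. acc=0xA
Byte[1]=B0: continuation. acc=(acc<<6)|0x30=0x2B0
Byte[2]=BC: continuation. acc=(acc<<6)|0x3C=0xAC3C
Completed: cp=U+AC3C (starts at byte 0)
Byte[3]=C3: 2-byte lead, need 1 cont bytes. acc=0x3
Byte[4]=BC: continuation. acc=(acc<<6)|0x3C=0xFC
Completed: cp=U+00FC (starts at byte 3)
Byte[5]=F0: 4-byte lead, need 3 cont bytes. acc=0x0
Byte[6]=AD: continuation. acc=(acc<<6)|0x2D=0x2D
Byte[7]=8F: continuation. acc=(acc<<6)|0x0F=0xB4F
Byte[8]=BD: continuation. acc=(acc<<6)|0x3D=0x2D3FD
Completed: cp=U+2D3FD (starts at byte 5)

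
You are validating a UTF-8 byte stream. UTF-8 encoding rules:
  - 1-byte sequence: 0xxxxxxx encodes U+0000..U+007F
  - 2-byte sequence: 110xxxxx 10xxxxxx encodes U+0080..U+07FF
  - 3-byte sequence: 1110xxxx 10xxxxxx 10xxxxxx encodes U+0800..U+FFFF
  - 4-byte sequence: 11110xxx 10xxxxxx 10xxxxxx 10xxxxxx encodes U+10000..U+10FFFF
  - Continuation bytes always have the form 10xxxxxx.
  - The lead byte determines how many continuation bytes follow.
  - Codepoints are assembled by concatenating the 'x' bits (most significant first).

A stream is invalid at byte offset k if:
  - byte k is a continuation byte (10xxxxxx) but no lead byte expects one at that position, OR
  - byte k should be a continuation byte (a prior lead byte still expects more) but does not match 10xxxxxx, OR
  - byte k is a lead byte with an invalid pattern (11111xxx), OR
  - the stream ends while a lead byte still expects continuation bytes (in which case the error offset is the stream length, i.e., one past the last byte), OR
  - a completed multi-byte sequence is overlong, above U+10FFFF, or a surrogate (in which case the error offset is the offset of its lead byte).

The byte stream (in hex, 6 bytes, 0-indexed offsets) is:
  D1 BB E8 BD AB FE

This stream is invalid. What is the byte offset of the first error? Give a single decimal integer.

Byte[0]=D1: 2-byte lead, need 1 cont bytes. acc=0x11
Byte[1]=BB: continuation. acc=(acc<<6)|0x3B=0x47B
Completed: cp=U+047B (starts at byte 0)
Byte[2]=E8: 3-byte lead, need 2 cont bytes. acc=0x8
Byte[3]=BD: continuation. acc=(acc<<6)|0x3D=0x23D
Byte[4]=AB: continuation. acc=(acc<<6)|0x2B=0x8F6B
Completed: cp=U+8F6B (starts at byte 2)
Byte[5]=FE: INVALID lead byte (not 0xxx/110x/1110/11110)

Answer: 5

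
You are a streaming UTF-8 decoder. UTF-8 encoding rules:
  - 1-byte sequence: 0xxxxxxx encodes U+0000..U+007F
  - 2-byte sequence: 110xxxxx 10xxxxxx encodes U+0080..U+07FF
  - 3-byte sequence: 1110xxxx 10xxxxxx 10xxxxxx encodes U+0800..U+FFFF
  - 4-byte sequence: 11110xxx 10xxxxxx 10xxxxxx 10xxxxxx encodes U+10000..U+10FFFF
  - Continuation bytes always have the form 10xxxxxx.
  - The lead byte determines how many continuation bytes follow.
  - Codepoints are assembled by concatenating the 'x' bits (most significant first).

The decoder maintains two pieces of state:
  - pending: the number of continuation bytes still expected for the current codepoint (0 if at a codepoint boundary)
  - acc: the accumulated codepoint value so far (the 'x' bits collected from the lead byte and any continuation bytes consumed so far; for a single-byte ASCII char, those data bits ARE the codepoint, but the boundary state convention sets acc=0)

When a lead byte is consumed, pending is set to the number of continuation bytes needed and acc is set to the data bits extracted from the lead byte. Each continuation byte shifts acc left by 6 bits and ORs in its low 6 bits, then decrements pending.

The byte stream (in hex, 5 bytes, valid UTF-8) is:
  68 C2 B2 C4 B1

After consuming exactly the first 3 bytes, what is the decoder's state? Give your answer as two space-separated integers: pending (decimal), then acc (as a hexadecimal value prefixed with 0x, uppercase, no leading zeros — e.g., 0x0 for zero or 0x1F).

Byte[0]=68: 1-byte. pending=0, acc=0x0
Byte[1]=C2: 2-byte lead. pending=1, acc=0x2
Byte[2]=B2: continuation. acc=(acc<<6)|0x32=0xB2, pending=0

Answer: 0 0xB2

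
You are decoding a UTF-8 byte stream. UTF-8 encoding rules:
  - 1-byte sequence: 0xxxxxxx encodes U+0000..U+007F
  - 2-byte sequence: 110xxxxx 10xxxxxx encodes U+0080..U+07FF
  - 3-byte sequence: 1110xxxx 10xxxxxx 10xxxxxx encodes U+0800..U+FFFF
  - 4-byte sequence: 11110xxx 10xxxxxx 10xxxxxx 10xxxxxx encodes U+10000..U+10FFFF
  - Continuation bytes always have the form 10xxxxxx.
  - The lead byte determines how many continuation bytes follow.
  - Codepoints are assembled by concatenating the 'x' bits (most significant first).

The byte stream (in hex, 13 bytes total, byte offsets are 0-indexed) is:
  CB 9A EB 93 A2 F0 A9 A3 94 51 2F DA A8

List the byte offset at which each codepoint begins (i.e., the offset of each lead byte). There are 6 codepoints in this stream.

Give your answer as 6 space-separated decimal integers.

Answer: 0 2 5 9 10 11

Derivation:
Byte[0]=CB: 2-byte lead, need 1 cont bytes. acc=0xB
Byte[1]=9A: continuation. acc=(acc<<6)|0x1A=0x2DA
Completed: cp=U+02DA (starts at byte 0)
Byte[2]=EB: 3-byte lead, need 2 cont bytes. acc=0xB
Byte[3]=93: continuation. acc=(acc<<6)|0x13=0x2D3
Byte[4]=A2: continuation. acc=(acc<<6)|0x22=0xB4E2
Completed: cp=U+B4E2 (starts at byte 2)
Byte[5]=F0: 4-byte lead, need 3 cont bytes. acc=0x0
Byte[6]=A9: continuation. acc=(acc<<6)|0x29=0x29
Byte[7]=A3: continuation. acc=(acc<<6)|0x23=0xA63
Byte[8]=94: continuation. acc=(acc<<6)|0x14=0x298D4
Completed: cp=U+298D4 (starts at byte 5)
Byte[9]=51: 1-byte ASCII. cp=U+0051
Byte[10]=2F: 1-byte ASCII. cp=U+002F
Byte[11]=DA: 2-byte lead, need 1 cont bytes. acc=0x1A
Byte[12]=A8: continuation. acc=(acc<<6)|0x28=0x6A8
Completed: cp=U+06A8 (starts at byte 11)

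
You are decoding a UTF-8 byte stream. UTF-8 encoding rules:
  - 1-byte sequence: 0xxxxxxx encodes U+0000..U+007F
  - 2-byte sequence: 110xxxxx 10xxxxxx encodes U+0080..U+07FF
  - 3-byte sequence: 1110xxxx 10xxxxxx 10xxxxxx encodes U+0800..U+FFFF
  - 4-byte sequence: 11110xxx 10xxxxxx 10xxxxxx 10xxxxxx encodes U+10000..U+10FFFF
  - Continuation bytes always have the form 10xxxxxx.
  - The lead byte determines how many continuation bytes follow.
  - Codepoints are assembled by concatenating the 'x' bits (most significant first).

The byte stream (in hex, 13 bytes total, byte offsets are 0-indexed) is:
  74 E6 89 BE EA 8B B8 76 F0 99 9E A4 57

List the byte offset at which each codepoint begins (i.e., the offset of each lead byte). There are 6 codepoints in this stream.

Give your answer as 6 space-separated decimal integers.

Answer: 0 1 4 7 8 12

Derivation:
Byte[0]=74: 1-byte ASCII. cp=U+0074
Byte[1]=E6: 3-byte lead, need 2 cont bytes. acc=0x6
Byte[2]=89: continuation. acc=(acc<<6)|0x09=0x189
Byte[3]=BE: continuation. acc=(acc<<6)|0x3E=0x627E
Completed: cp=U+627E (starts at byte 1)
Byte[4]=EA: 3-byte lead, need 2 cont bytes. acc=0xA
Byte[5]=8B: continuation. acc=(acc<<6)|0x0B=0x28B
Byte[6]=B8: continuation. acc=(acc<<6)|0x38=0xA2F8
Completed: cp=U+A2F8 (starts at byte 4)
Byte[7]=76: 1-byte ASCII. cp=U+0076
Byte[8]=F0: 4-byte lead, need 3 cont bytes. acc=0x0
Byte[9]=99: continuation. acc=(acc<<6)|0x19=0x19
Byte[10]=9E: continuation. acc=(acc<<6)|0x1E=0x65E
Byte[11]=A4: continuation. acc=(acc<<6)|0x24=0x197A4
Completed: cp=U+197A4 (starts at byte 8)
Byte[12]=57: 1-byte ASCII. cp=U+0057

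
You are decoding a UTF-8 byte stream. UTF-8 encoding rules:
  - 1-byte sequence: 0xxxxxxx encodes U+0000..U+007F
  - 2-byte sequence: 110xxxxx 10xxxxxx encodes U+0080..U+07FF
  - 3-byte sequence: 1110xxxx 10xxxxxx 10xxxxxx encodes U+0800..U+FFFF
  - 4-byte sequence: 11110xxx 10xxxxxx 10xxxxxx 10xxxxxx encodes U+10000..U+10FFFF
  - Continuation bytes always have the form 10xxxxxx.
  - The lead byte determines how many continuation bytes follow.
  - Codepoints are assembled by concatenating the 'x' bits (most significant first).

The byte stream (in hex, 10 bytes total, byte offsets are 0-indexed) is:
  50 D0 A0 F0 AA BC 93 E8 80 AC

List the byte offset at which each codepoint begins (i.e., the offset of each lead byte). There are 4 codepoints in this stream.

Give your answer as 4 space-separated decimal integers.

Byte[0]=50: 1-byte ASCII. cp=U+0050
Byte[1]=D0: 2-byte lead, need 1 cont bytes. acc=0x10
Byte[2]=A0: continuation. acc=(acc<<6)|0x20=0x420
Completed: cp=U+0420 (starts at byte 1)
Byte[3]=F0: 4-byte lead, need 3 cont bytes. acc=0x0
Byte[4]=AA: continuation. acc=(acc<<6)|0x2A=0x2A
Byte[5]=BC: continuation. acc=(acc<<6)|0x3C=0xABC
Byte[6]=93: continuation. acc=(acc<<6)|0x13=0x2AF13
Completed: cp=U+2AF13 (starts at byte 3)
Byte[7]=E8: 3-byte lead, need 2 cont bytes. acc=0x8
Byte[8]=80: continuation. acc=(acc<<6)|0x00=0x200
Byte[9]=AC: continuation. acc=(acc<<6)|0x2C=0x802C
Completed: cp=U+802C (starts at byte 7)

Answer: 0 1 3 7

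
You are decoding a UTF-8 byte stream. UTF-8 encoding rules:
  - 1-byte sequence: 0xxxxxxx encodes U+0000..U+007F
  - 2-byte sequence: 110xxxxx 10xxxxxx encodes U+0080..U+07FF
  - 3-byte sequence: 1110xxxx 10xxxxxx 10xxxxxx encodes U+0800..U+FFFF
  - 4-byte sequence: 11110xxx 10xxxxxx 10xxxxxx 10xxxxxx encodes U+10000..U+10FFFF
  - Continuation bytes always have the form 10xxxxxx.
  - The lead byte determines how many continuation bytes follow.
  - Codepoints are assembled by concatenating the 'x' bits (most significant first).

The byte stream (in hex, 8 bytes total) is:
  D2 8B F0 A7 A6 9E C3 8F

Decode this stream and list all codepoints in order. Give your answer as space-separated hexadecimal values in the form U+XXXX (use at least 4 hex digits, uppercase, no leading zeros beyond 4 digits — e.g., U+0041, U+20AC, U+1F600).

Byte[0]=D2: 2-byte lead, need 1 cont bytes. acc=0x12
Byte[1]=8B: continuation. acc=(acc<<6)|0x0B=0x48B
Completed: cp=U+048B (starts at byte 0)
Byte[2]=F0: 4-byte lead, need 3 cont bytes. acc=0x0
Byte[3]=A7: continuation. acc=(acc<<6)|0x27=0x27
Byte[4]=A6: continuation. acc=(acc<<6)|0x26=0x9E6
Byte[5]=9E: continuation. acc=(acc<<6)|0x1E=0x2799E
Completed: cp=U+2799E (starts at byte 2)
Byte[6]=C3: 2-byte lead, need 1 cont bytes. acc=0x3
Byte[7]=8F: continuation. acc=(acc<<6)|0x0F=0xCF
Completed: cp=U+00CF (starts at byte 6)

Answer: U+048B U+2799E U+00CF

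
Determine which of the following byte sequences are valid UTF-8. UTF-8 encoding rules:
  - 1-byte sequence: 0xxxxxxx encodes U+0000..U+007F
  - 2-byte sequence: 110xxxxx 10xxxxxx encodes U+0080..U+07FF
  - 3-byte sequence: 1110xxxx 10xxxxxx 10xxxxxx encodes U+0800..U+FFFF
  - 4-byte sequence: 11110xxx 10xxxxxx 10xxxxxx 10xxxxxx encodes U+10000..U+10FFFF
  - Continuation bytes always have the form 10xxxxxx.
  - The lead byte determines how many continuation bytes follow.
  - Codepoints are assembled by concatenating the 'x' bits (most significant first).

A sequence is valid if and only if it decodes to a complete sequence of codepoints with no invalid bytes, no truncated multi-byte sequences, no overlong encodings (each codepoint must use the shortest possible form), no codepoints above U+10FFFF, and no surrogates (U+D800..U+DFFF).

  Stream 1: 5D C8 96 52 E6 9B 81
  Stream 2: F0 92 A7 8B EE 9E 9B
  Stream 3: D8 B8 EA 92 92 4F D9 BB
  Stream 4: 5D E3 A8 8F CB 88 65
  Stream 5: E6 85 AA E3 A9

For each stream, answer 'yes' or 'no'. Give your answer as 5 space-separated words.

Stream 1: decodes cleanly. VALID
Stream 2: decodes cleanly. VALID
Stream 3: decodes cleanly. VALID
Stream 4: decodes cleanly. VALID
Stream 5: error at byte offset 5. INVALID

Answer: yes yes yes yes no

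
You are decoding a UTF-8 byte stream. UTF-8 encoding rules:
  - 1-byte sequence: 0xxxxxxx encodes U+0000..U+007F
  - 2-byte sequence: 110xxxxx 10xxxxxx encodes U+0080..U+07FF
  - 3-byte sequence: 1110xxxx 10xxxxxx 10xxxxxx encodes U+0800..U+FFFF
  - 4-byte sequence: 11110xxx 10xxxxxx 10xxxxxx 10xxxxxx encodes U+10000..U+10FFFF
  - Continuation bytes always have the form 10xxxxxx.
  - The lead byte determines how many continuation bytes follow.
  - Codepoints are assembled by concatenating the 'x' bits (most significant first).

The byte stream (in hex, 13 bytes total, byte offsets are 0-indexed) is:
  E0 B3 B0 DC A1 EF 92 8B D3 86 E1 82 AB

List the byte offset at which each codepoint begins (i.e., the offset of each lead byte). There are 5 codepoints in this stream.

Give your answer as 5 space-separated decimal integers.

Answer: 0 3 5 8 10

Derivation:
Byte[0]=E0: 3-byte lead, need 2 cont bytes. acc=0x0
Byte[1]=B3: continuation. acc=(acc<<6)|0x33=0x33
Byte[2]=B0: continuation. acc=(acc<<6)|0x30=0xCF0
Completed: cp=U+0CF0 (starts at byte 0)
Byte[3]=DC: 2-byte lead, need 1 cont bytes. acc=0x1C
Byte[4]=A1: continuation. acc=(acc<<6)|0x21=0x721
Completed: cp=U+0721 (starts at byte 3)
Byte[5]=EF: 3-byte lead, need 2 cont bytes. acc=0xF
Byte[6]=92: continuation. acc=(acc<<6)|0x12=0x3D2
Byte[7]=8B: continuation. acc=(acc<<6)|0x0B=0xF48B
Completed: cp=U+F48B (starts at byte 5)
Byte[8]=D3: 2-byte lead, need 1 cont bytes. acc=0x13
Byte[9]=86: continuation. acc=(acc<<6)|0x06=0x4C6
Completed: cp=U+04C6 (starts at byte 8)
Byte[10]=E1: 3-byte lead, need 2 cont bytes. acc=0x1
Byte[11]=82: continuation. acc=(acc<<6)|0x02=0x42
Byte[12]=AB: continuation. acc=(acc<<6)|0x2B=0x10AB
Completed: cp=U+10AB (starts at byte 10)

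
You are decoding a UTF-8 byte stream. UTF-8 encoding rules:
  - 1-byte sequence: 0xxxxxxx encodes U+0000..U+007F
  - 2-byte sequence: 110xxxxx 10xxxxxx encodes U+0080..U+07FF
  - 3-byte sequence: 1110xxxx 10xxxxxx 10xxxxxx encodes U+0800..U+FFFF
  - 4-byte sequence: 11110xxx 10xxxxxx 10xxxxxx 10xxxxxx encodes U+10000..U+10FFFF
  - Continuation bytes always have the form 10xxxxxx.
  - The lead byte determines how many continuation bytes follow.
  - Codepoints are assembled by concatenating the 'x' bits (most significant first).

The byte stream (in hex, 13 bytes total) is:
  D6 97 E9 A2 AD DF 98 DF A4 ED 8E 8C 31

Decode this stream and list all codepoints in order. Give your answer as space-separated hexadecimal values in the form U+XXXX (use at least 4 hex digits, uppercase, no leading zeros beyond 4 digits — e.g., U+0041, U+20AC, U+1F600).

Byte[0]=D6: 2-byte lead, need 1 cont bytes. acc=0x16
Byte[1]=97: continuation. acc=(acc<<6)|0x17=0x597
Completed: cp=U+0597 (starts at byte 0)
Byte[2]=E9: 3-byte lead, need 2 cont bytes. acc=0x9
Byte[3]=A2: continuation. acc=(acc<<6)|0x22=0x262
Byte[4]=AD: continuation. acc=(acc<<6)|0x2D=0x98AD
Completed: cp=U+98AD (starts at byte 2)
Byte[5]=DF: 2-byte lead, need 1 cont bytes. acc=0x1F
Byte[6]=98: continuation. acc=(acc<<6)|0x18=0x7D8
Completed: cp=U+07D8 (starts at byte 5)
Byte[7]=DF: 2-byte lead, need 1 cont bytes. acc=0x1F
Byte[8]=A4: continuation. acc=(acc<<6)|0x24=0x7E4
Completed: cp=U+07E4 (starts at byte 7)
Byte[9]=ED: 3-byte lead, need 2 cont bytes. acc=0xD
Byte[10]=8E: continuation. acc=(acc<<6)|0x0E=0x34E
Byte[11]=8C: continuation. acc=(acc<<6)|0x0C=0xD38C
Completed: cp=U+D38C (starts at byte 9)
Byte[12]=31: 1-byte ASCII. cp=U+0031

Answer: U+0597 U+98AD U+07D8 U+07E4 U+D38C U+0031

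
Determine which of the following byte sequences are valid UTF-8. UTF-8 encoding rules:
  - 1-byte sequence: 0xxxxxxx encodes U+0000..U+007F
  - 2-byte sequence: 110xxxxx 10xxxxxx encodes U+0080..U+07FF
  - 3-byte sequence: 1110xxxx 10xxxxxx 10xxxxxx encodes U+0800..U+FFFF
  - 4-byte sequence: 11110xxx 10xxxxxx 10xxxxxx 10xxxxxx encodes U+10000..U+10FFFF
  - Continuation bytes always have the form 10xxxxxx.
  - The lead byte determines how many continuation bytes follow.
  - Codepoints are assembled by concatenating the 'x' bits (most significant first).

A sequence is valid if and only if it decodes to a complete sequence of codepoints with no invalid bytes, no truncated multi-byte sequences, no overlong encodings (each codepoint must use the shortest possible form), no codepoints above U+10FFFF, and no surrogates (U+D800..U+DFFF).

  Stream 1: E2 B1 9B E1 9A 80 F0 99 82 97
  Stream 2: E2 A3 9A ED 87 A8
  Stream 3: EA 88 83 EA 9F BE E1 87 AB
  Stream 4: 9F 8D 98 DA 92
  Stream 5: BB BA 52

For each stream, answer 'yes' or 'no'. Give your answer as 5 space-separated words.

Answer: yes yes yes no no

Derivation:
Stream 1: decodes cleanly. VALID
Stream 2: decodes cleanly. VALID
Stream 3: decodes cleanly. VALID
Stream 4: error at byte offset 0. INVALID
Stream 5: error at byte offset 0. INVALID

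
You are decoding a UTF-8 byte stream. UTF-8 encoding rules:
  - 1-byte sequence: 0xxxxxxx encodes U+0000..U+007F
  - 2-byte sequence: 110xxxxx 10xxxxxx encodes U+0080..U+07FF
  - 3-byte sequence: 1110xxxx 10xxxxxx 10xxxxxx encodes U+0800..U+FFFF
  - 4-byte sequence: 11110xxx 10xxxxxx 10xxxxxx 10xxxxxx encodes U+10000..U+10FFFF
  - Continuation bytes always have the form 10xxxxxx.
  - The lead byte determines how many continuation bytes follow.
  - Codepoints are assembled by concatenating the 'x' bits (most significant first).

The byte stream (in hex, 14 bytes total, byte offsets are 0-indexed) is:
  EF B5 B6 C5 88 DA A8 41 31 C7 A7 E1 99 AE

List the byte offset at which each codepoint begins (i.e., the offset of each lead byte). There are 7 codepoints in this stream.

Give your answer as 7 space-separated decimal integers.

Answer: 0 3 5 7 8 9 11

Derivation:
Byte[0]=EF: 3-byte lead, need 2 cont bytes. acc=0xF
Byte[1]=B5: continuation. acc=(acc<<6)|0x35=0x3F5
Byte[2]=B6: continuation. acc=(acc<<6)|0x36=0xFD76
Completed: cp=U+FD76 (starts at byte 0)
Byte[3]=C5: 2-byte lead, need 1 cont bytes. acc=0x5
Byte[4]=88: continuation. acc=(acc<<6)|0x08=0x148
Completed: cp=U+0148 (starts at byte 3)
Byte[5]=DA: 2-byte lead, need 1 cont bytes. acc=0x1A
Byte[6]=A8: continuation. acc=(acc<<6)|0x28=0x6A8
Completed: cp=U+06A8 (starts at byte 5)
Byte[7]=41: 1-byte ASCII. cp=U+0041
Byte[8]=31: 1-byte ASCII. cp=U+0031
Byte[9]=C7: 2-byte lead, need 1 cont bytes. acc=0x7
Byte[10]=A7: continuation. acc=(acc<<6)|0x27=0x1E7
Completed: cp=U+01E7 (starts at byte 9)
Byte[11]=E1: 3-byte lead, need 2 cont bytes. acc=0x1
Byte[12]=99: continuation. acc=(acc<<6)|0x19=0x59
Byte[13]=AE: continuation. acc=(acc<<6)|0x2E=0x166E
Completed: cp=U+166E (starts at byte 11)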